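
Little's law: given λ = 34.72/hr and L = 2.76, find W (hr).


W = L/λ = 2.76/34.72 = 0.07949 hr

Final: 0.07949 hr


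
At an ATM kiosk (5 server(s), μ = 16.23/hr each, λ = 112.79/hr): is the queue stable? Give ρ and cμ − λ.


Total capacity cμ = 5·16.23 = 81.15/hr
ρ = λ/(cμ) = 112.79/81.15 = 1.3899
Stable ⇔ ρ < 1: NO
Spare capacity = cμ − λ = 81.15 − 112.79 = -31.64/hr

Final: ρ = 1.3899; unstable; margin = -31.64/hr


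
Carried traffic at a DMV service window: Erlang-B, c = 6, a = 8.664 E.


B(6,8.664) = 0.424263 (Erlang-B)
Carried load = a(1 − B) = 8.664·(1 − 0.424263) = 8.664·0.575737 = 4.9882 E

Final: 4.9882 Erlangs


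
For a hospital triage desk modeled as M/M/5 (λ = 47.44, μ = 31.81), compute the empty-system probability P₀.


a = λ/μ = 47.44/31.81 = 1.4914; ρ = a/c = 0.2983
Σ_{k=0}^{4} a^k/k! (terms k=0..4) = 1.00000 + 1.49135 + 1.11207 + 0.55283 + 0.20612 = 4.36237
Tail: a^5/(5!(1−ρ)) = 7.37743/(120·0.7017) = 0.08761
P₀ = 1/(4.36237 + 0.08761) = 1/4.44998 = 0.224720

Final: 0.224720


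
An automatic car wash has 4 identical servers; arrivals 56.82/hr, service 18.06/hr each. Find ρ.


ρ = λ/(cμ) = 56.82/(4·18.06) = 56.82/72.24 = 0.7865

Final: 0.7865


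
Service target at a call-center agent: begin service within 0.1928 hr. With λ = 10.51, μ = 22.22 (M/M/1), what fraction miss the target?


ρ = 10.51/22.22 = 0.4730
P(Wq > t) = ρ·e^{−(μ−λ)t} = 0.4730·e^{−2.2577}
= 0.4730·0.104592 = 0.049472

Final: 0.049472


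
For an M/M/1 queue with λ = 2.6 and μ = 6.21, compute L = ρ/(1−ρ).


ρ = λ/μ = 2.6/6.21 = 0.4187
L = ρ/(1−ρ) = 0.4187/(1 − 0.4187) = 0.4187/0.5813 = 0.7202

Final: 0.7202


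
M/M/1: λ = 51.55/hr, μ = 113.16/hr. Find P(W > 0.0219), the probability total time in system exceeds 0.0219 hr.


W ~ Exponential(μ−λ) for M/M/1.
μ − λ = 113.16 − 51.55 = 61.6100
P(W > t) = e^{−(μ−λ)t} = e^{−1.3493} = 0.259432

Final: 0.259432


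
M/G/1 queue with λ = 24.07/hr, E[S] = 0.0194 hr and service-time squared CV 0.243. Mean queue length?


ρ = λ·E[S] = 24.07·0.0194 = 0.4670
Lq = ρ²(1+C_s²)/(2(1−ρ)) = 0.2180·(1+0.243)/(2·0.5330)
= 0.2180·1.2430/1.0661 = 0.25424

Final: 0.25424


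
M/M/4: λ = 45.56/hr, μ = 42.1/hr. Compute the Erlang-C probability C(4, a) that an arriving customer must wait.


a = λ/μ = 1.0822; ρ = a/4 = 0.2705
P₀ = 0.338144 (from M/M/c formula)
C(c,a) = [a^c/(c!(1−ρ))]·P₀ = [1.37153/(24·0.7295)]·0.338144
= 0.07834·0.338144 = 0.026491

Final: 0.026491


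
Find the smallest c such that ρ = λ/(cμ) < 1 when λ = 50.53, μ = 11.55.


Stability requires cμ > λ ⇔ c > λ/μ.
λ/μ = 50.53/11.55 = 4.3749
Minimum integer c = ⌊4.3749⌋ + 1 = 5
Check: 5·11.55 = 57.75 > 50.53, while 4·11.55 = 46.20 ≤ 50.53

Final: 5 servers


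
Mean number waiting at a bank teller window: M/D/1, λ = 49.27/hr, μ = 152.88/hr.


ρ = 49.27/152.88 = 0.3223
M/D/1: Lq = ρ²/(2(1−ρ)) = 0.1039/(2·0.6777) = 0.07663

Final: 0.07663


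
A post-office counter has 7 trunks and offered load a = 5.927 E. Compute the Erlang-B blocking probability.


B(c,a) = (a^c/c!) / Σ_{k=0}^{c} a^k/k!
a^7/7! = 50.981658
Σ terms (k=0..7): 1.00000 + 5.92700 + 17.56466 + 34.70192 + 51.41957 + 60.95276 + 60.21117 + 50.98166 = 282.758750
B = 50.981658/282.758750 = 0.180301

Final: 0.180301


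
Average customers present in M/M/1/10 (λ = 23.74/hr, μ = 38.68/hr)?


ρ = 23.74/38.68 = 0.6138
L = ρ[1 − (K+1)ρ^K + Kρ^(K+1)] / [(1−ρ)(1−ρ^(K+1))]
Numerator: 0.6138·(1 − 11·0.007585 + 10·0.004655) = 0.591118
Denominator: (0.3862)·(0.995345) = 0.384448
L = 0.591118/0.384448 = 1.5376

Final: 1.5376


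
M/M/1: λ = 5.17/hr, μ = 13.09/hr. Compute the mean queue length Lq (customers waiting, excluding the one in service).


ρ = 5.17/13.09 = 0.3950
Lq = ρ²/(1−ρ) = 0.1560/0.6050 = 0.2578

Final: 0.2578


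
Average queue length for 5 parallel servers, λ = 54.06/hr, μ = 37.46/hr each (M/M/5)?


a = λ/μ = 1.4431; ρ = a/5 = 0.2886
P₀ = 0.235880
Lq = P₀·a^c·ρ / (c!·(1−ρ)²) = 0.235880·6.25952·0.2886/(120·0.50605)
= 0.007018

Final: 0.007018


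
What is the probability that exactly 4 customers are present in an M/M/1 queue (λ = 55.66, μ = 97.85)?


ρ = 55.66/97.85 = 0.5688
P_n = (1−ρ)·ρ^n = (1 − 0.5688)·0.5688^4 = 0.4312·0.104696 = 0.045142

Final: 0.045142


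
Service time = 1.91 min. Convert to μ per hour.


μ = 1/(service time) in consistent units.
1 hour = 60 min, so μ = 60/1.91 = 31.4136 per hour

Final: 31.4136 /hr


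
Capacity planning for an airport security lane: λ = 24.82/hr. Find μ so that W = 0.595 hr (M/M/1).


W = 1/(μ−λ) ⇒ μ − λ = 1/W = 1/0.595 = 1.6807
μ = λ + 1/W = 24.82 + 1.6807 = 26.5007 per hr

Final: 26.5007 /hr


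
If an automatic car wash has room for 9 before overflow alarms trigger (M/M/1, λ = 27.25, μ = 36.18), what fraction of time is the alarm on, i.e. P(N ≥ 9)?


ρ = 27.25/36.18 = 0.7532
P(N ≥ n) = ρ^n = 0.7532^9 = 0.077998

Final: 0.077998


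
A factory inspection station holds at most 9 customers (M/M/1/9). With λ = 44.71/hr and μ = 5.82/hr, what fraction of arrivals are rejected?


ρ = λ/μ = 44.71/5.82 = 7.6821
P_K = (1−ρ)ρ^K/(1−ρ^(K+1)) = (-6.6821·93182673.574752)/(1 − 715841466.585423)
= -622658793.010671/-715841465.585423 = 0.869828

Final: 0.869828


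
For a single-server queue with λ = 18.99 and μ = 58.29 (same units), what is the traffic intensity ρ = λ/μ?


ρ = λ/μ = 18.99/58.29 = 0.3258

Final: 0.3258


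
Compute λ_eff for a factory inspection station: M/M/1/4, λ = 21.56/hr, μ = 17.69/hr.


ρ = 1.2188; P_K = (1−ρ)ρ^4/(1−ρ^5) = 0.285769
λ_eff = λ(1 − P_K) = 21.56·(1 − 0.285769) = 21.56·0.714231 = 15.3988 /hr

Final: 15.3988 /hr


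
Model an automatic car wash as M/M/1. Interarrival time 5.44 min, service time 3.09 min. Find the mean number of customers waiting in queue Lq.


λ = 60/5.44 = 11.0294 /hr
μ = 60/3.09 = 19.4175 /hr
ρ = λ/μ = 11.0294/19.4175 = 0.5680
Lq = ρ²/(1−ρ) = 0.3226/0.4320 = 0.7469

Final: 0.7469


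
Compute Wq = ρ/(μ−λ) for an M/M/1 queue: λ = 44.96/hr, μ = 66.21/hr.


ρ = 44.96/66.21 = 0.6791
Wq = ρ/(μ−λ) = 0.6791/(66.21 − 44.96) = 0.6791/21.25 = 0.03196 hr

Final: 0.03196 hr


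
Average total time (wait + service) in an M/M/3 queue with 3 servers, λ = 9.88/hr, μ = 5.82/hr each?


a = 1.6976; ρ = 0.5659; P₀ = 0.166206
Lq = P₀·a^c·ρ/(c!(1−ρ)²) = 0.40687
Wq = Lq/λ = 0.40687/9.88 = 0.04118 hr
W = Wq + 1/μ = 0.04118 + 0.17182 = 0.21300 hr

Final: 0.21300 hr


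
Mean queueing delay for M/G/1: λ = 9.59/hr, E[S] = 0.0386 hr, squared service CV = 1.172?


ρ = λ·E[S] = 9.59·0.0386 = 0.3702
E[S²] = E[S]²(1+C_s²) = 0.0386²·(1+1.172) = 0.003236
Wq = λ·E[S²]/(2(1−ρ)) = 9.59·0.003236/(2·0.6298) = 0.02464 hr

Final: 0.02464 hr


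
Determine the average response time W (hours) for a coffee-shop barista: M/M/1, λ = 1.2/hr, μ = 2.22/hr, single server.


W = 1/(μ−λ) = 1/(2.22 − 1.2) = 1/1.02 = 0.9804 hr

Final: 0.9804 hr


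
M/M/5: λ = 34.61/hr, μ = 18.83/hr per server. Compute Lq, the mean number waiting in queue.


a = λ/μ = 1.8380; ρ = a/5 = 0.3676
P₀ = 0.158376
Lq = P₀·a^c·ρ / (c!·(1−ρ)²) = 0.158376·20.97763·0.3676/(120·0.39992)
= 0.02545

Final: 0.02545


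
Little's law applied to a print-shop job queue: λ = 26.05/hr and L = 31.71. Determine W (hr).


W = L/λ = 31.71/26.05 = 1.2173 hr

Final: 1.2173 hr


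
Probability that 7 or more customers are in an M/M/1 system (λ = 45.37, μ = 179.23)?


ρ = 45.37/179.23 = 0.2531
P(N ≥ n) = ρ^n = 0.2531^7 = 0.00006660

Final: 0.00006660


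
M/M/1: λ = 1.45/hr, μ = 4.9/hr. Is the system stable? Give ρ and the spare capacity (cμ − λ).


Total capacity cμ = 1·4.9 = 4.90/hr
ρ = λ/(cμ) = 1.45/4.90 = 0.2959
Stable ⇔ ρ < 1: YES
Spare capacity = cμ − λ = 4.90 − 1.45 = 3.45/hr

Final: ρ = 0.2959; stable; margin = 3.45/hr


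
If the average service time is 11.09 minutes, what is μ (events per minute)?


μ = 1/(service time) in consistent units.
1 minute = 1 min, so μ = 1/11.09 = 0.09017 per minute

Final: 0.09017 /min


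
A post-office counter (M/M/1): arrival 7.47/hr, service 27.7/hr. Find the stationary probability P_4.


ρ = 7.47/27.7 = 0.2697
P_n = (1−ρ)·ρ^n = (1 − 0.2697)·0.2697^4 = 0.7303·0.005289 = 0.003863

Final: 0.003863


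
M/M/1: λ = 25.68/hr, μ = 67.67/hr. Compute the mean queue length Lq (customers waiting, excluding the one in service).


ρ = 25.68/67.67 = 0.3795
Lq = ρ²/(1−ρ) = 0.1440/0.6205 = 0.2321

Final: 0.2321


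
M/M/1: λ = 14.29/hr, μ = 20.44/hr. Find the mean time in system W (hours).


W = 1/(μ−λ) = 1/(20.44 − 14.29) = 1/6.15 = 0.1626 hr

Final: 0.1626 hr


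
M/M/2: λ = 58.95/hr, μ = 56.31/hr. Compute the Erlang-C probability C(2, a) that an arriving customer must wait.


a = λ/μ = 1.0469; ρ = a/2 = 0.5234
P₀ = 0.312817 (from M/M/c formula)
C(c,a) = [a^c/(c!(1−ρ))]·P₀ = [1.09596/(2·0.4766)]·0.312817
= 1.14987·0.312817 = 0.359700

Final: 0.359700


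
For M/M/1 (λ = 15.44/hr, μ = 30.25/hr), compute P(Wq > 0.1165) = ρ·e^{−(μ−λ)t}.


ρ = 15.44/30.25 = 0.5104
P(Wq > t) = ρ·e^{−(μ−λ)t} = 0.5104·e^{−1.7254}
= 0.5104·0.178108 = 0.090909

Final: 0.090909


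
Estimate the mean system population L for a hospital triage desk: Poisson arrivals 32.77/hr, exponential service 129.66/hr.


ρ = λ/μ = 32.77/129.66 = 0.2527
L = ρ/(1−ρ) = 0.2527/(1 − 0.2527) = 0.2527/0.7473 = 0.3382

Final: 0.3382


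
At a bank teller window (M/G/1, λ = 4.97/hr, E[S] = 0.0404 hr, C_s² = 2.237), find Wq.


ρ = λ·E[S] = 4.97·0.0404 = 0.2008
E[S²] = E[S]²(1+C_s²) = 0.0404²·(1+2.237) = 0.005283
Wq = λ·E[S²]/(2(1−ρ)) = 4.97·0.005283/(2·0.7992) = 0.01643 hr

Final: 0.01643 hr


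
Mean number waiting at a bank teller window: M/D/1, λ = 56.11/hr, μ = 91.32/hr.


ρ = 56.11/91.32 = 0.6144
M/D/1: Lq = ρ²/(2(1−ρ)) = 0.3775/(2·0.3856) = 0.48957

Final: 0.48957


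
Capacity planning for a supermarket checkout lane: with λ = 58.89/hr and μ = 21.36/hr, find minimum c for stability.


Stability requires cμ > λ ⇔ c > λ/μ.
λ/μ = 58.89/21.36 = 2.7570
Minimum integer c = ⌊2.7570⌋ + 1 = 3
Check: 3·21.36 = 64.08 > 58.89, while 2·21.36 = 42.72 ≤ 58.89

Final: 3 servers


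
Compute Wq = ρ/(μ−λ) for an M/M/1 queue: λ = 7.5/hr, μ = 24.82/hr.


ρ = 7.5/24.82 = 0.3022
Wq = ρ/(μ−λ) = 0.3022/(24.82 − 7.5) = 0.3022/17.32 = 0.01745 hr

Final: 0.01745 hr


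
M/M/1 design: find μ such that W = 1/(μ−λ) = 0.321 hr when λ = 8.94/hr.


W = 1/(μ−λ) ⇒ μ − λ = 1/W = 1/0.321 = 3.1153
μ = λ + 1/W = 8.94 + 3.1153 = 12.0553 per hr

Final: 12.0553 /hr


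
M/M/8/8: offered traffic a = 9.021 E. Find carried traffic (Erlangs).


B(8,9.021) = 0.290238 (Erlang-B)
Carried load = a(1 − B) = 9.021·(1 − 0.290238) = 9.021·0.709762 = 6.4028 E

Final: 6.4028 Erlangs


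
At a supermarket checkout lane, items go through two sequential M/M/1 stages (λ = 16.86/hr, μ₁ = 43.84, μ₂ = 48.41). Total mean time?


Each node sees arrival rate λ = 16.86/hr (tandem ⇒ throughput preserved).
W₁ = 1/(μ₁−λ) = 1/(43.84−16.86) = 0.03706 hr
W₂ = 1/(μ₂−λ) = 1/(48.41−16.86) = 0.03170 hr
W_total = W₁ + W₂ = 0.03706 + 0.03170 = 0.06876 hr

Final: 0.06876 hr


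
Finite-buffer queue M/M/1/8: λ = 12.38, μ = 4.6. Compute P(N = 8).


ρ = λ/μ = 12.38/4.6 = 2.6913
P_K = (1−ρ)ρ^K/(1−ρ^(K+1)) = (-1.6913·2752.342676)/(1 − 7407.391810)
= -4655.049134/-7406.391810 = 0.628518

Final: 0.628518


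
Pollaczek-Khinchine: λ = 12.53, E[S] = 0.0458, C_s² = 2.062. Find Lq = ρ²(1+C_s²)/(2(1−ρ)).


ρ = λ·E[S] = 12.53·0.0458 = 0.5739
Lq = ρ²(1+C_s²)/(2(1−ρ)) = 0.3293·(1+2.062)/(2·0.4261)
= 0.3293·3.0620/0.8523 = 1.18323

Final: 1.18323


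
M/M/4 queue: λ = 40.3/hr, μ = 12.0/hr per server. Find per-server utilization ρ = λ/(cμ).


ρ = λ/(cμ) = 40.3/(4·12.0) = 40.3/48.00 = 0.8396

Final: 0.8396


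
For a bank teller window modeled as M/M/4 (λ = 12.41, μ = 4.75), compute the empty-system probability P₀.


a = λ/μ = 12.41/4.75 = 2.6126; ρ = a/c = 0.6532
Σ_{k=0}^{3} a^k/k! (terms k=0..3) = 1.00000 + 2.61263 + 3.41292 + 2.97224 = 9.99779
Tail: a^4/(4!(1−ρ)) = 46.59214/(24·0.3468) = 5.59718
P₀ = 1/(9.99779 + 5.59718) = 1/15.59497 = 0.064123

Final: 0.064123


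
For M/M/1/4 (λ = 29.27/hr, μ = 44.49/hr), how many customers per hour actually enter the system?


ρ = 0.6579; P_K = (1−ρ)ρ^4/(1−ρ^5) = 0.073100
λ_eff = λ(1 − P_K) = 29.27·(1 − 0.073100) = 29.27·0.926900 = 27.1304 /hr

Final: 27.1304 /hr


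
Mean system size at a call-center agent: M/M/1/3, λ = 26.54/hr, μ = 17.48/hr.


ρ = 26.54/17.48 = 1.5183
L = ρ[1 − (K+1)ρ^K + Kρ^(K+1)] / [(1−ρ)(1−ρ^(K+1))]
Numerator: 1.5183·(1 − 4·3.500084 + 3·5.314201) = 4.467262
Denominator: (-0.5183)·(-4.314201) = 2.236079
L = 4.467262/2.236079 = 1.9978

Final: 1.9978


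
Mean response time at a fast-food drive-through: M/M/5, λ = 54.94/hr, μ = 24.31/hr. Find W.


a = 2.2600; ρ = 0.4520; P₀ = 0.102871
Lq = P₀·a^c·ρ/(c!(1−ρ)²) = 0.07607
Wq = Lq/λ = 0.07607/54.94 = 0.001385 hr
W = Wq + 1/μ = 0.001385 + 0.04114 = 0.04252 hr

Final: 0.04252 hr


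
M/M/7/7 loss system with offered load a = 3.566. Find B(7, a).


B(c,a) = (a^c/c!) / Σ_{k=0}^{c} a^k/k!
a^7/7! = 1.454919
Σ terms (k=0..7): 1.00000 + 3.56600 + 6.35818 + 7.55775 + 6.73774 + 4.80535 + 2.85598 + 1.45492 = 34.335926
B = 1.454919/34.335926 = 0.042373

Final: 0.042373


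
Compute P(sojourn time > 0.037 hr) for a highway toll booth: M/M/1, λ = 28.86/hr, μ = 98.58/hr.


W ~ Exponential(μ−λ) for M/M/1.
μ − λ = 98.58 − 28.86 = 69.7200
P(W > t) = e^{−(μ−λ)t} = e^{−2.5796} = 0.075801

Final: 0.075801


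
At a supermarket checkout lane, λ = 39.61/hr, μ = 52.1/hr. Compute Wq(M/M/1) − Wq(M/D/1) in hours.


ρ = 39.61/52.1 = 0.7603
Wq(M/M/1) = ρ/(μ−λ) = 0.7603/12.49 = 0.06087 hr
Wq(M/D/1) = ρ/(2(μ−λ)) = 0.03044 hr
Savings = 0.06087 − 0.03044 = 0.03044 hr

Final: 0.03044 hr


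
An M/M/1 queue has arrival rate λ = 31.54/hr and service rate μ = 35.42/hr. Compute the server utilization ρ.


ρ = λ/μ = 31.54/35.42 = 0.8905

Final: 0.8905


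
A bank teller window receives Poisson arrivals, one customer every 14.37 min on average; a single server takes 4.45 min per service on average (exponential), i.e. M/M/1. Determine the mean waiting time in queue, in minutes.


λ = 60/14.37 = 4.1754 /hr
μ = 60/4.45 = 13.4831 /hr
ρ = λ/μ = 4.1754/13.4831 = 0.3097
Wq = ρ/(μ−λ) = 0.3097/(13.4831−4.1754) = 0.03327 hr
In minutes: 0.03327·60 = 1.996 min

Final: 1.996 min


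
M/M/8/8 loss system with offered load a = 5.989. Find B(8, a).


B(c,a) = (a^c/c!) / Σ_{k=0}^{c} a^k/k!
a^8/8! = 41.050077
Σ terms (k=0..8): 1.00000 + 5.98900 + 17.93406 + 35.80236 + 53.60509 + 64.20817 + 64.09046 + 54.83397 + 41.05008 = 338.513187
B = 41.050077/338.513187 = 0.121266

Final: 0.121266


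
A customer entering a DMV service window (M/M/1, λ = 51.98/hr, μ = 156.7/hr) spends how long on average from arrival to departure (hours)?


W = 1/(μ−λ) = 1/(156.7 − 51.98) = 1/104.72 = 0.009549 hr

Final: 0.009549 hr


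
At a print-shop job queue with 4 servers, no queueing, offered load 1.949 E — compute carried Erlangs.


B(4,1.949) = 0.089957 (Erlang-B)
Carried load = a(1 − B) = 1.949·(1 − 0.089957) = 1.949·0.910043 = 1.7737 E

Final: 1.7737 Erlangs


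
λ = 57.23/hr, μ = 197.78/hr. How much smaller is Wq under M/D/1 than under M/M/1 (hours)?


ρ = 57.23/197.78 = 0.2894
Wq(M/M/1) = ρ/(μ−λ) = 0.2894/140.55 = 0.002059 hr
Wq(M/D/1) = ρ/(2(μ−λ)) = 0.001029 hr
Savings = 0.002059 − 0.001029 = 0.001029 hr

Final: 0.001029 hr


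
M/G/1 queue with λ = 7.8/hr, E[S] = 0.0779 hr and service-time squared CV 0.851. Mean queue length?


ρ = λ·E[S] = 7.8·0.0779 = 0.6076
Lq = ρ²(1+C_s²)/(2(1−ρ)) = 0.3692·(1+0.851)/(2·0.3924)
= 0.3692·1.8510/0.7848 = 0.87083

Final: 0.87083


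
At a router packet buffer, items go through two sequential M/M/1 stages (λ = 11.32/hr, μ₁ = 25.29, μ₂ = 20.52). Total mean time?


Each node sees arrival rate λ = 11.32/hr (tandem ⇒ throughput preserved).
W₁ = 1/(μ₁−λ) = 1/(25.29−11.32) = 0.07158 hr
W₂ = 1/(μ₂−λ) = 1/(20.52−11.32) = 0.10870 hr
W_total = W₁ + W₂ = 0.07158 + 0.10870 = 0.18028 hr

Final: 0.18028 hr


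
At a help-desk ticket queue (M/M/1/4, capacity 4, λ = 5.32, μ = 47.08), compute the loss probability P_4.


ρ = λ/μ = 5.32/47.08 = 0.1130
P_K = (1−ρ)ρ^K/(1−ρ^(K+1)) = (0.8870·0.0001630)/(1 − 0.00001842)
= 0.0001446/0.999982 = 0.0001446

Final: 0.0001446


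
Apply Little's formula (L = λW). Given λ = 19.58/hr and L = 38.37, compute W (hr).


W = L/λ = 38.37/19.58 = 1.9597 hr

Final: 1.9597 hr


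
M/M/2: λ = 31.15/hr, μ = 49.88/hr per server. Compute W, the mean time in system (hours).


a = 0.6245; ρ = 0.3122; P₀ = 0.524101
Lq = P₀·a^c·ρ/(c!(1−ρ)²) = 0.06747
Wq = Lq/λ = 0.06747/31.15 = 0.002166 hr
W = Wq + 1/μ = 0.002166 + 0.02005 = 0.02221 hr

Final: 0.02221 hr


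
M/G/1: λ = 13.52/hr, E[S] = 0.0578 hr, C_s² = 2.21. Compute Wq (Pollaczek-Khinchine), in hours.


ρ = λ·E[S] = 13.52·0.0578 = 0.7815
E[S²] = E[S]²(1+C_s²) = 0.0578²·(1+2.21) = 0.010724
Wq = λ·E[S²]/(2(1−ρ)) = 13.52·0.010724/(2·0.2185) = 0.33172 hr

Final: 0.33172 hr


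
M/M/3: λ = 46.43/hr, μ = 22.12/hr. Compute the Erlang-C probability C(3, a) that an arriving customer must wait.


a = λ/μ = 2.0990; ρ = a/3 = 0.6997
P₀ = 0.095841 (from M/M/c formula)
C(c,a) = [a^c/(c!(1−ρ))]·P₀ = [9.24785/(6·0.3003)]·0.095841
= 5.13202·0.095841 = 0.491859

Final: 0.491859


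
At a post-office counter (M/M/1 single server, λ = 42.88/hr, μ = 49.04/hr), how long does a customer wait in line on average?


ρ = 42.88/49.04 = 0.8744
Wq = ρ/(μ−λ) = 0.8744/(49.04 − 42.88) = 0.8744/6.16 = 0.1419 hr

Final: 0.1419 hr


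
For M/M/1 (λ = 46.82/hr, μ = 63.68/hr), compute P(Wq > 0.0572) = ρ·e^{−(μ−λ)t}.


ρ = 46.82/63.68 = 0.7352
P(Wq > t) = ρ·e^{−(μ−λ)t} = 0.7352·e^{−0.9644}
= 0.7352·0.381215 = 0.280284

Final: 0.280284


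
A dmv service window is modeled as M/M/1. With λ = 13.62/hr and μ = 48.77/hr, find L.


ρ = λ/μ = 13.62/48.77 = 0.2793
L = ρ/(1−ρ) = 0.2793/(1 − 0.2793) = 0.2793/0.7207 = 0.3875

Final: 0.3875


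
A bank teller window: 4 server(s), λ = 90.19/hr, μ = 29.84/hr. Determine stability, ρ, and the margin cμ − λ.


Total capacity cμ = 4·29.84 = 119.36/hr
ρ = λ/(cμ) = 90.19/119.36 = 0.7556
Stable ⇔ ρ < 1: YES
Spare capacity = cμ − λ = 119.36 − 90.19 = 29.17/hr

Final: ρ = 0.7556; stable; margin = 29.17/hr


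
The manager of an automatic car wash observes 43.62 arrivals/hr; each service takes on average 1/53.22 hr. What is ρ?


ρ = λ/μ = 43.62/53.22 = 0.8196

Final: 0.8196


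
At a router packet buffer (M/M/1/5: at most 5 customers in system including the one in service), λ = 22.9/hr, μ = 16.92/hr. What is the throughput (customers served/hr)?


ρ = 1.3534; P_K = (1−ρ)ρ^5/(1−ρ^6) = 0.311878
λ_eff = λ(1 − P_K) = 22.9·(1 − 0.311878) = 22.9·0.688122 = 15.7580 /hr

Final: 15.7580 /hr


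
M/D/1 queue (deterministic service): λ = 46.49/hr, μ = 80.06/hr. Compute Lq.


ρ = 46.49/80.06 = 0.5807
M/D/1: Lq = ρ²/(2(1−ρ)) = 0.3372/(2·0.4193) = 0.40209

Final: 0.40209


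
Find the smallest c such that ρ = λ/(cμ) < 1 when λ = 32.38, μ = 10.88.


Stability requires cμ > λ ⇔ c > λ/μ.
λ/μ = 32.38/10.88 = 2.9761
Minimum integer c = ⌊2.9761⌋ + 1 = 3
Check: 3·10.88 = 32.64 > 32.38, while 2·10.88 = 21.76 ≤ 32.38

Final: 3 servers


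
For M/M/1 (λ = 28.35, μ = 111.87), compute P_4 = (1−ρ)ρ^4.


ρ = 28.35/111.87 = 0.2534
P_n = (1−ρ)·ρ^n = (1 − 0.2534)·0.2534^4 = 0.7466·0.004124 = 0.003079

Final: 0.003079


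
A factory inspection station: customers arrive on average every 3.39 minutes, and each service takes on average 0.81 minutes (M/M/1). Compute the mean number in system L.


λ = 60/3.39 = 17.6991 /hr
μ = 60/0.81 = 74.0741 /hr
ρ = λ/μ = 17.6991/74.0741 = 0.2389
L = ρ/(1−ρ) = 0.2389/0.7611 = 0.3140

Final: 0.3140


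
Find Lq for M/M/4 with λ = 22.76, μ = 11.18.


a = λ/μ = 2.0358; ρ = a/4 = 0.5089
P₀ = 0.125446
Lq = P₀·a^c·ρ / (c!·(1−ρ)²) = 0.125446·17.17599·0.5089/(24·0.24114)
= 0.18949

Final: 0.18949


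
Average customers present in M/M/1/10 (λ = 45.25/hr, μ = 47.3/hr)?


ρ = 45.25/47.3 = 0.9567
L = ρ[1 − (K+1)ρ^K + Kρ^(K+1)] / [(1−ρ)(1−ρ^(K+1))]
Numerator: 0.9567·(1 − 11·0.642058 + 10·0.614231) = 0.076218
Denominator: (0.04334)·(0.385769) = 0.016719
L = 0.076218/0.016719 = 4.5587

Final: 4.5587


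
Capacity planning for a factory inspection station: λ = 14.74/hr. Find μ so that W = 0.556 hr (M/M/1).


W = 1/(μ−λ) ⇒ μ − λ = 1/W = 1/0.556 = 1.7986
μ = λ + 1/W = 14.74 + 1.7986 = 16.5386 per hr

Final: 16.5386 /hr


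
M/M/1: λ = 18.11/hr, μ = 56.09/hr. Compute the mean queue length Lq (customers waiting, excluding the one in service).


ρ = 18.11/56.09 = 0.3229
Lq = ρ²/(1−ρ) = 0.1042/0.6771 = 0.1540

Final: 0.1540


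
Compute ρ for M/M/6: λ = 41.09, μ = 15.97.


ρ = λ/(cμ) = 41.09/(6·15.97) = 41.09/95.82 = 0.4288

Final: 0.4288


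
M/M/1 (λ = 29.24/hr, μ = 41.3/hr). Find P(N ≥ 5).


ρ = 29.24/41.3 = 0.7080
P(N ≥ n) = ρ^n = 0.7080^5 = 0.177884

Final: 0.177884


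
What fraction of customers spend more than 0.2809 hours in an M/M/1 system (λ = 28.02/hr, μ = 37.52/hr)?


W ~ Exponential(μ−λ) for M/M/1.
μ − λ = 37.52 − 28.02 = 9.5000
P(W > t) = e^{−(μ−λ)t} = e^{−2.6686} = 0.069353

Final: 0.069353


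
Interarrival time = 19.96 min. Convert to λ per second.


λ = 1/(interarrival time) in consistent units.
1 second = 0.0166667 min, so λ = 0.0166667/19.96 = 0.0008350 per second

Final: 0.0008350 /sec


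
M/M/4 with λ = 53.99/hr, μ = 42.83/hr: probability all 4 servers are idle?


a = λ/μ = 53.99/42.83 = 1.2606; ρ = a/c = 0.3151
Σ_{k=0}^{3} a^k/k! (terms k=0..3) = 1.00000 + 1.26057 + 0.79451 + 0.33384 = 3.38892
Tail: a^4/(4!(1−ρ)) = 2.52500/(24·0.6849) = 0.15362
P₀ = 1/(3.38892 + 0.15362) = 1/3.54254 = 0.282283

Final: 0.282283


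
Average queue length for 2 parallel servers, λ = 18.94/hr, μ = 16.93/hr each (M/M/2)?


a = λ/μ = 1.1187; ρ = a/2 = 0.5594
P₀ = 0.282576
Lq = P₀·a^c·ρ / (c!·(1−ρ)²) = 0.282576·1.25154·0.5594/(2·0.19416)
= 0.50942

Final: 0.50942


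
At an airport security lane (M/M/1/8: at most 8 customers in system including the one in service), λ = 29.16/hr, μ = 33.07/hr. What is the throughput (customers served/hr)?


ρ = 0.8818; P_K = (1−ρ)ρ^8/(1−ρ^9) = 0.063752
λ_eff = λ(1 − P_K) = 29.16·(1 − 0.063752) = 29.16·0.936248 = 27.3010 /hr

Final: 27.3010 /hr


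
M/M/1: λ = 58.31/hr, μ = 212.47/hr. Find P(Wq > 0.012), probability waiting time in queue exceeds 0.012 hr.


ρ = 58.31/212.47 = 0.2744
P(Wq > t) = ρ·e^{−(μ−λ)t} = 0.2744·e^{−1.8499}
= 0.2744·0.157250 = 0.043155

Final: 0.043155


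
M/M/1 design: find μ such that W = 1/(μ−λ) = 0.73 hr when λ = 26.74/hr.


W = 1/(μ−λ) ⇒ μ − λ = 1/W = 1/0.73 = 1.3699
μ = λ + 1/W = 26.74 + 1.3699 = 28.1099 per hr

Final: 28.1099 /hr


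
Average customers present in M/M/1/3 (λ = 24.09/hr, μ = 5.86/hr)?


ρ = 24.09/5.86 = 4.1109
L = ρ[1 − (K+1)ρ^K + Kρ^(K+1)] / [(1−ρ)(1−ρ^(K+1))]
Numerator: 4.1109·(1 − 4·69.473240 + 3·285.599035) = 2383.940424
Denominator: (-3.1109)·(-284.599035) = 885.365258
L = 2383.940424/885.365258 = 2.6926

Final: 2.6926


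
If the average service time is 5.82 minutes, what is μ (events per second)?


μ = 1/(service time) in consistent units.
1 second = 0.0166667 min, so μ = 0.0166667/5.82 = 0.002864 per second

Final: 0.002864 /sec


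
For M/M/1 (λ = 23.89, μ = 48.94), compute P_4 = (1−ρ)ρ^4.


ρ = 23.89/48.94 = 0.4881
P_n = (1−ρ)·ρ^n = (1 − 0.4881)·0.4881^4 = 0.5119·0.056782 = 0.029064

Final: 0.029064


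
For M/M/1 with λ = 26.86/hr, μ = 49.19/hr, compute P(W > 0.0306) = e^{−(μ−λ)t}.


W ~ Exponential(μ−λ) for M/M/1.
μ − λ = 49.19 − 26.86 = 22.3300
P(W > t) = e^{−(μ−λ)t} = e^{−0.6833} = 0.504949

Final: 0.504949


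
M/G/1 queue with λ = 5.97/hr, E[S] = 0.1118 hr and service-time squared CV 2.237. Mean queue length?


ρ = λ·E[S] = 5.97·0.1118 = 0.6674
Lq = ρ²(1+C_s²)/(2(1−ρ)) = 0.4455·(1+2.237)/(2·0.3326)
= 0.4455·3.2370/0.6651 = 2.16812

Final: 2.16812


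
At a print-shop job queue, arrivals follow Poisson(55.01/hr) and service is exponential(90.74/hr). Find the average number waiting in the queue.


ρ = 55.01/90.74 = 0.6062
Lq = ρ²/(1−ρ) = 0.3675/0.3938 = 0.9334

Final: 0.9334


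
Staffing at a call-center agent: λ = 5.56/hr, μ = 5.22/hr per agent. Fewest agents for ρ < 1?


Stability requires cμ > λ ⇔ c > λ/μ.
λ/μ = 5.56/5.22 = 1.0651
Minimum integer c = ⌊1.0651⌋ + 1 = 2
Check: 2·5.22 = 10.44 > 5.56, while 1·5.22 = 5.22 ≤ 5.56

Final: 2 servers


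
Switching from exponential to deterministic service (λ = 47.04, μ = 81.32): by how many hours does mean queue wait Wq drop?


ρ = 47.04/81.32 = 0.5785
Wq(M/M/1) = ρ/(μ−λ) = 0.5785/34.28 = 0.01687 hr
Wq(M/D/1) = ρ/(2(μ−λ)) = 0.008437 hr
Savings = 0.01687 − 0.008437 = 0.008437 hr

Final: 0.008437 hr


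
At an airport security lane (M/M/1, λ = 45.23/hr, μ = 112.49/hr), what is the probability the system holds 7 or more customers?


ρ = 45.23/112.49 = 0.4021
P(N ≥ n) = ρ^n = 0.4021^7 = 0.001699

Final: 0.001699


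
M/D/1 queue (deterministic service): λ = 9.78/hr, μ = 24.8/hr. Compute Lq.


ρ = 9.78/24.8 = 0.3944
M/D/1: Lq = ρ²/(2(1−ρ)) = 0.1555/(2·0.6056) = 0.12839

Final: 0.12839


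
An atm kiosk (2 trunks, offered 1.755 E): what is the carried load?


B(2,1.755) = 0.358558 (Erlang-B)
Carried load = a(1 − B) = 1.755·(1 − 0.358558) = 1.755·0.641442 = 1.1257 E

Final: 1.1257 Erlangs


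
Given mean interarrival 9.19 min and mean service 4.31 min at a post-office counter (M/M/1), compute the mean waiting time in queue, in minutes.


λ = 60/9.19 = 6.5288 /hr
μ = 60/4.31 = 13.9211 /hr
ρ = λ/μ = 6.5288/13.9211 = 0.4690
Wq = ρ/(μ−λ) = 0.4690/(13.9211−6.5288) = 0.06344 hr
In minutes: 0.06344·60 = 3.807 min

Final: 3.807 min


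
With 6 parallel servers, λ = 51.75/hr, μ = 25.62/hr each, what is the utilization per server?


ρ = λ/(cμ) = 51.75/(6·25.62) = 51.75/153.72 = 0.3367

Final: 0.3367


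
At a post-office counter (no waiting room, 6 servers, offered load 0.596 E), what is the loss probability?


B(c,a) = (a^c/c!) / Σ_{k=0}^{c} a^k/k!
a^6/6! = 0.00006225
Σ terms (k=0..6): 1.00000 + 0.59600 + 0.17761 + 0.03528 + 0.005257 + 0.0006267 + 0.00006225 = 1.814839
B = 0.00006225/1.814839 = 0.00003430

Final: 0.00003430


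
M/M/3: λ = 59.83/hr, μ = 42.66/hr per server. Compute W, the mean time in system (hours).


a = 1.4025; ρ = 0.4675; P₀ = 0.235328
Lq = P₀·a^c·ρ/(c!(1−ρ)²) = 0.17838
Wq = Lq/λ = 0.17838/59.83 = 0.002981 hr
W = Wq + 1/μ = 0.002981 + 0.02344 = 0.02642 hr

Final: 0.02642 hr


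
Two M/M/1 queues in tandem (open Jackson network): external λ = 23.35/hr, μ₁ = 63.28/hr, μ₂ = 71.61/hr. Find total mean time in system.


Each node sees arrival rate λ = 23.35/hr (tandem ⇒ throughput preserved).
W₁ = 1/(μ₁−λ) = 1/(63.28−23.35) = 0.02504 hr
W₂ = 1/(μ₂−λ) = 1/(71.61−23.35) = 0.02072 hr
W_total = W₁ + W₂ = 0.02504 + 0.02072 = 0.04576 hr

Final: 0.04576 hr


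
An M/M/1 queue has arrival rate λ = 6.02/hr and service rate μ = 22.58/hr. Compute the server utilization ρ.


ρ = λ/μ = 6.02/22.58 = 0.2666

Final: 0.2666


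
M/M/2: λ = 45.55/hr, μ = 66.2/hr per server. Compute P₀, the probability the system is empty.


a = λ/μ = 45.55/66.2 = 0.6881; ρ = a/c = 0.3440
Σ_{k=0}^{1} a^k/k! (terms k=0..1) = 1.00000 + 0.68807 = 1.68807
Tail: a^2/(2!(1−ρ)) = 0.47344/(2·0.6560) = 0.36087
P₀ = 1/(1.68807 + 0.36087) = 1/2.04893 = 0.488058

Final: 0.488058


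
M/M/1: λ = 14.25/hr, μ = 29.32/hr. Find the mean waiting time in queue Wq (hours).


ρ = 14.25/29.32 = 0.4860
Wq = ρ/(μ−λ) = 0.4860/(29.32 − 14.25) = 0.4860/15.07 = 0.03225 hr

Final: 0.03225 hr


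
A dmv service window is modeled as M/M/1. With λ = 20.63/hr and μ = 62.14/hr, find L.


ρ = λ/μ = 20.63/62.14 = 0.3320
L = ρ/(1−ρ) = 0.3320/(1 − 0.3320) = 0.3320/0.6680 = 0.4970

Final: 0.4970


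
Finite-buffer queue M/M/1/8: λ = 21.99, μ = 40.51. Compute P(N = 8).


ρ = λ/μ = 21.99/40.51 = 0.5428
P_K = (1−ρ)ρ^K/(1−ρ^(K+1)) = (0.4572·0.007539)/(1 − 0.004092)
= 0.003447/0.995908 = 0.003461

Final: 0.003461


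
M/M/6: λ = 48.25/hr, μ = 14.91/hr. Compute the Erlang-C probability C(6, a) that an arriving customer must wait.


a = λ/μ = 3.2361; ρ = a/6 = 0.5393
P₀ = 0.038300 (from M/M/c formula)
C(c,a) = [a^c/(c!(1−ρ))]·P₀ = [1148.46574/(720·0.4607)]·0.038300
= 3.46268·0.038300 = 0.132619

Final: 0.132619


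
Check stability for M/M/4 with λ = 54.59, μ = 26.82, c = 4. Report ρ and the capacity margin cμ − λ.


Total capacity cμ = 4·26.82 = 107.28/hr
ρ = λ/(cμ) = 54.59/107.28 = 0.5089
Stable ⇔ ρ < 1: YES
Spare capacity = cμ − λ = 107.28 − 54.59 = 52.69/hr

Final: ρ = 0.5089; stable; margin = 52.69/hr


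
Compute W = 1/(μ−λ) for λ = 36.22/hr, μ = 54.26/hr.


W = 1/(μ−λ) = 1/(54.26 − 36.22) = 1/18.04 = 0.05543 hr

Final: 0.05543 hr


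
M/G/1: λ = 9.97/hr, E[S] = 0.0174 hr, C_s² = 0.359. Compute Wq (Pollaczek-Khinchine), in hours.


ρ = λ·E[S] = 9.97·0.0174 = 0.1735
E[S²] = E[S]²(1+C_s²) = 0.0174²·(1+0.359) = 0.0004115
Wq = λ·E[S²]/(2(1−ρ)) = 9.97·0.0004115/(2·0.8265) = 0.002482 hr

Final: 0.002482 hr


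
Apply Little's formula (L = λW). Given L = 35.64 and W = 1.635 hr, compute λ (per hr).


λ = L/W = 35.64/1.635 = 21.7982 /hr

Final: 21.7982 /hr


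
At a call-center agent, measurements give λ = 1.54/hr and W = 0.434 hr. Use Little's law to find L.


L = λW = 1.54·0.434 = 0.6684

Final: 0.6684


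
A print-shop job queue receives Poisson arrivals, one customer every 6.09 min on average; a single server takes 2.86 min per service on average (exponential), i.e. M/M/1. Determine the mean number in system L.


λ = 60/6.09 = 9.8522 /hr
μ = 60/2.86 = 20.9790 /hr
ρ = λ/μ = 9.8522/20.9790 = 0.4696
L = ρ/(1−ρ) = 0.4696/0.5304 = 0.8854

Final: 0.8854


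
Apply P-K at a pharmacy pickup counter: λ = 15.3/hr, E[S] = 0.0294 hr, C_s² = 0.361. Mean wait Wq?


ρ = λ·E[S] = 15.3·0.0294 = 0.4498
E[S²] = E[S]²(1+C_s²) = 0.0294²·(1+0.361) = 0.001176
Wq = λ·E[S²]/(2(1−ρ)) = 15.3·0.001176/(2·0.5502) = 0.01636 hr

Final: 0.01636 hr


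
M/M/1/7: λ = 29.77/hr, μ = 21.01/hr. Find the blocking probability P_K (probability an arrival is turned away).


ρ = λ/μ = 29.77/21.01 = 1.4169
P_K = (1−ρ)ρ^K/(1−ρ^(K+1)) = (-0.4169·11.467519)/(1 − 16.248836)
= -4.781317/-15.248836 = 0.313553

Final: 0.313553


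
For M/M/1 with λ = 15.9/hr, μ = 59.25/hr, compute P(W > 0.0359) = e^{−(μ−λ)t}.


W ~ Exponential(μ−λ) for M/M/1.
μ − λ = 59.25 − 15.9 = 43.3500
P(W > t) = e^{−(μ−λ)t} = e^{−1.5563} = 0.210922

Final: 0.210922


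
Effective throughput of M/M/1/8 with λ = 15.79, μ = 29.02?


ρ = 0.5441; P_K = (1−ρ)ρ^8/(1−ρ^9) = 0.003517
λ_eff = λ(1 − P_K) = 15.79·(1 − 0.003517) = 15.79·0.996483 = 15.7345 /hr

Final: 15.7345 /hr


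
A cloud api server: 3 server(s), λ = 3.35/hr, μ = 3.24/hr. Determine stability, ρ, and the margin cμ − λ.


Total capacity cμ = 3·3.24 = 9.72/hr
ρ = λ/(cμ) = 3.35/9.72 = 0.3447
Stable ⇔ ρ < 1: YES
Spare capacity = cμ − λ = 9.72 − 3.35 = 6.37/hr

Final: ρ = 0.3447; stable; margin = 6.37/hr


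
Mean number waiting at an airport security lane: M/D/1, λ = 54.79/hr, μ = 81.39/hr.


ρ = 54.79/81.39 = 0.6732
M/D/1: Lq = ρ²/(2(1−ρ)) = 0.4532/(2·0.3268) = 0.69330

Final: 0.69330


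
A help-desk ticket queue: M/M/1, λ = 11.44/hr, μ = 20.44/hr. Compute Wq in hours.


ρ = 11.44/20.44 = 0.5597
Wq = ρ/(μ−λ) = 0.5597/(20.44 − 11.44) = 0.5597/9.00 = 0.06219 hr

Final: 0.06219 hr


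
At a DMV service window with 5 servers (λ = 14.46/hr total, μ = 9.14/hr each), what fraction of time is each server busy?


ρ = λ/(cμ) = 14.46/(5·9.14) = 14.46/45.70 = 0.3164

Final: 0.3164


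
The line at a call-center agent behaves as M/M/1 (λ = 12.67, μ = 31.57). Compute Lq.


ρ = 12.67/31.57 = 0.4013
Lq = ρ²/(1−ρ) = 0.1611/0.5987 = 0.2690

Final: 0.2690


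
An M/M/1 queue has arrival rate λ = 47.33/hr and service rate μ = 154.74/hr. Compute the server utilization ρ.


ρ = λ/μ = 47.33/154.74 = 0.3059

Final: 0.3059


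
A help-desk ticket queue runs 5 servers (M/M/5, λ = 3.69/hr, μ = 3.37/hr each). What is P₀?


a = λ/μ = 3.69/3.37 = 1.0950; ρ = a/c = 0.2190
Σ_{k=0}^{4} a^k/k! (terms k=0..4) = 1.00000 + 1.09496 + 0.59946 + 0.21880 + 0.05989 = 2.97311
Tail: a^5/(5!(1−ρ)) = 1.57392/(120·0.7810) = 0.01679
P₀ = 1/(2.97311 + 0.01679) = 1/2.98990 = 0.334459

Final: 0.334459


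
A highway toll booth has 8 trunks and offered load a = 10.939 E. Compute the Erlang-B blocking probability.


B(c,a) = (a^c/c!) / Σ_{k=0}^{c} a^k/k!
a^8/8! = 5085.111210
Σ terms (k=0..8): 1.00000 + 10.93900 + 59.83086 + 218.16326 + 596.62198 + 1305.28956 + 2379.76042 + 3718.88561 + 5085.11121 = 13375.601904
B = 5085.111210/13375.601904 = 0.380178

Final: 0.380178


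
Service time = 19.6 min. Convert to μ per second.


μ = 1/(service time) in consistent units.
1 second = 0.0166667 min, so μ = 0.0166667/19.6 = 0.0008503 per second

Final: 0.0008503 /sec


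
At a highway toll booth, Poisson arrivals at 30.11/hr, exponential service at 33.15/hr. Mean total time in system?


W = 1/(μ−λ) = 1/(33.15 − 30.11) = 1/3.04 = 0.3289 hr

Final: 0.3289 hr


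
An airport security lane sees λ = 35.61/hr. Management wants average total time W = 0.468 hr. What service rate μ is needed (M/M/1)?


W = 1/(μ−λ) ⇒ μ − λ = 1/W = 1/0.468 = 2.1368
μ = λ + 1/W = 35.61 + 2.1368 = 37.7468 per hr

Final: 37.7468 /hr


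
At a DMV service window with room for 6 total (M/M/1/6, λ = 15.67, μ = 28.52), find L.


ρ = 15.67/28.52 = 0.5494
L = ρ[1 − (K+1)ρ^K + Kρ^(K+1)] / [(1−ρ)(1−ρ^(K+1))]
Numerator: 0.5494·(1 − 7·0.027512 + 6·0.015116) = 0.493459
Denominator: (0.4506)·(0.984884) = 0.443750
L = 0.493459/0.443750 = 1.1120

Final: 1.1120


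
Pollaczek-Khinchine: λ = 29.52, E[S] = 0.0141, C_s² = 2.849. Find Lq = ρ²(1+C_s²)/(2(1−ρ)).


ρ = λ·E[S] = 29.52·0.0141 = 0.4162
Lq = ρ²(1+C_s²)/(2(1−ρ)) = 0.1732·(1+2.849)/(2·0.5838)
= 0.1732·3.8490/1.1675 = 0.57115

Final: 0.57115


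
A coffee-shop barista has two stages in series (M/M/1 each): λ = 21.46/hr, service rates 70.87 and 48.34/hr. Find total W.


Each node sees arrival rate λ = 21.46/hr (tandem ⇒ throughput preserved).
W₁ = 1/(μ₁−λ) = 1/(70.87−21.46) = 0.02024 hr
W₂ = 1/(μ₂−λ) = 1/(48.34−21.46) = 0.03720 hr
W_total = W₁ + W₂ = 0.02024 + 0.03720 = 0.05744 hr

Final: 0.05744 hr


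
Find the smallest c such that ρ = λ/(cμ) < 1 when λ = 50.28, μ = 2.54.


Stability requires cμ > λ ⇔ c > λ/μ.
λ/μ = 50.28/2.54 = 19.7953
Minimum integer c = ⌊19.7953⌋ + 1 = 20
Check: 20·2.54 = 50.80 > 50.28, while 19·2.54 = 48.26 ≤ 50.28

Final: 20 servers


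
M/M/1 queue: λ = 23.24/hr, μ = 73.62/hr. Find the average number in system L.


ρ = λ/μ = 23.24/73.62 = 0.3157
L = ρ/(1−ρ) = 0.3157/(1 − 0.3157) = 0.3157/0.6843 = 0.4613

Final: 0.4613


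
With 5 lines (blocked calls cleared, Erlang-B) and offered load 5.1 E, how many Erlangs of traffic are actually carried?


B(5,5.1) = 0.292929 (Erlang-B)
Carried load = a(1 − B) = 5.1·(1 − 0.292929) = 5.1·0.707071 = 3.6061 E

Final: 3.6061 Erlangs


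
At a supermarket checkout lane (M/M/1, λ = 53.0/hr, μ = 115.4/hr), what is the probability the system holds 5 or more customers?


ρ = 53.0/115.4 = 0.4593
P(N ≥ n) = ρ^n = 0.4593^5 = 0.020434

Final: 0.020434


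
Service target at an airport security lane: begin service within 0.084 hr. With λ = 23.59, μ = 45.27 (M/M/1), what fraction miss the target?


ρ = 23.59/45.27 = 0.5211
P(Wq > t) = ρ·e^{−(μ−λ)t} = 0.5211·e^{−1.8211}
= 0.5211·0.161844 = 0.084336

Final: 0.084336


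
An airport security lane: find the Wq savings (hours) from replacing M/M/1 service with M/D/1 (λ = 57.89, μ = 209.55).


ρ = 57.89/209.55 = 0.2763
Wq(M/M/1) = ρ/(μ−λ) = 0.2763/151.66 = 0.001822 hr
Wq(M/D/1) = ρ/(2(μ−λ)) = 0.0009108 hr
Savings = 0.001822 − 0.0009108 = 0.0009108 hr

Final: 0.0009108 hr


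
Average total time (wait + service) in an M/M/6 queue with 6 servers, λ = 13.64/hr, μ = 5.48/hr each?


a = 2.4891; ρ = 0.4148; P₀ = 0.082531
Lq = P₀·a^c·ρ/(c!(1−ρ)²) = 0.03302
Wq = Lq/λ = 0.03302/13.64 = 0.002421 hr
W = Wq + 1/μ = 0.002421 + 0.18248 = 0.18490 hr

Final: 0.18490 hr


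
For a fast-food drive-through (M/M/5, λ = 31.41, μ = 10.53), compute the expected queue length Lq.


a = λ/μ = 2.9829; ρ = a/5 = 0.5966
P₀ = 0.047546
Lq = P₀·a^c·ρ / (c!·(1−ρ)²) = 0.047546·236.15537·0.5966/(120·0.16275)
= 0.34300

Final: 0.34300


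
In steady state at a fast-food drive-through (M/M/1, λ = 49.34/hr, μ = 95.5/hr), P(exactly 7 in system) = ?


ρ = 49.34/95.5 = 0.5166
P_n = (1−ρ)·ρ^n = (1 − 0.5166)·0.5166^7 = 0.4834·0.009826 = 0.004749

Final: 0.004749


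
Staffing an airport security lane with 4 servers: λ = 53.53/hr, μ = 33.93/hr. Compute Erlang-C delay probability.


a = λ/μ = 1.5777; ρ = a/4 = 0.3944
P₀ = 0.203961 (from M/M/c formula)
C(c,a) = [a^c/(c!(1−ρ))]·P₀ = [6.19517/(24·0.6056)]·0.203961
= 0.42625·0.203961 = 0.086939

Final: 0.086939


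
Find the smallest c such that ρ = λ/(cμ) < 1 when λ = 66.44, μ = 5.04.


Stability requires cμ > λ ⇔ c > λ/μ.
λ/μ = 66.44/5.04 = 13.1825
Minimum integer c = ⌊13.1825⌋ + 1 = 14
Check: 14·5.04 = 70.56 > 66.44, while 13·5.04 = 65.52 ≤ 66.44

Final: 14 servers


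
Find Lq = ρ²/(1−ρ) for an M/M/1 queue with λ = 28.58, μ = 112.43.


ρ = 28.58/112.43 = 0.2542
Lq = ρ²/(1−ρ) = 0.06462/0.7458 = 0.08664

Final: 0.08664


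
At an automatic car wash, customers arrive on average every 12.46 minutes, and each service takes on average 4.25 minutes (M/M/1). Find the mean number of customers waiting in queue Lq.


λ = 60/12.46 = 4.8154 /hr
μ = 60/4.25 = 14.1176 /hr
ρ = λ/μ = 4.8154/14.1176 = 0.3411
Lq = ρ²/(1−ρ) = 0.1163/0.6589 = 0.1766

Final: 0.1766


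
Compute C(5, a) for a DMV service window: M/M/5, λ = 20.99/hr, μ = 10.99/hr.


a = λ/μ = 1.9099; ρ = a/5 = 0.3820
P₀ = 0.147230 (from M/M/c formula)
C(c,a) = [a^c/(c!(1−ρ))]·P₀ = [25.41404/(120·0.6180)]·0.147230
= 0.34268·0.147230 = 0.050453

Final: 0.050453
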